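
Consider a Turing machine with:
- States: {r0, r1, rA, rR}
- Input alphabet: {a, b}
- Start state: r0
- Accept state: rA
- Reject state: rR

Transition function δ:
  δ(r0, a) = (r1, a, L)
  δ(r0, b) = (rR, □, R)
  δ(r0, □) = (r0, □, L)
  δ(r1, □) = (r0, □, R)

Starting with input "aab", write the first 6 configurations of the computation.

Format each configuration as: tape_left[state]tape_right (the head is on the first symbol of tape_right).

Transitions applied:
Step 1: δ(r0, a) = (r1, a, L)
Step 2: δ(r1, □) = (r0, □, R)
Step 3: δ(r0, a) = (r1, a, L)
Step 4: δ(r1, □) = (r0, □, R)
Step 5: δ(r0, a) = (r1, a, L)

The first 6 configurations are:
[r0]aab ⊢ [r1]□aab ⊢ □[r0]aab ⊢ [r1]□aab ⊢ □[r0]aab ⊢ [r1]□aab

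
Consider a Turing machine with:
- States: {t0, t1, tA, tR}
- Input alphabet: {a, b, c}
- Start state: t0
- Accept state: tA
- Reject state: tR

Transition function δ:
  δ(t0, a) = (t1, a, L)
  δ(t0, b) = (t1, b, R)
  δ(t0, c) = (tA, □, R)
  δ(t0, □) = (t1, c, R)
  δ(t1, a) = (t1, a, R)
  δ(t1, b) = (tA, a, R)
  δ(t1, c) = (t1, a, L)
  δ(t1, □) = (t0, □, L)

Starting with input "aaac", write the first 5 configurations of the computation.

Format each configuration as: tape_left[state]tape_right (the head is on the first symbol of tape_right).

Transitions applied:
Step 1: δ(t0, a) = (t1, a, L)
Step 2: δ(t1, □) = (t0, □, L)
Step 3: δ(t0, □) = (t1, c, R)
Step 4: δ(t1, □) = (t0, □, L)

The first 5 configurations are:
[t0]aaac ⊢ [t1]□aaac ⊢ [t0]□□aaac ⊢ c[t1]□aaac ⊢ [t0]c□aaac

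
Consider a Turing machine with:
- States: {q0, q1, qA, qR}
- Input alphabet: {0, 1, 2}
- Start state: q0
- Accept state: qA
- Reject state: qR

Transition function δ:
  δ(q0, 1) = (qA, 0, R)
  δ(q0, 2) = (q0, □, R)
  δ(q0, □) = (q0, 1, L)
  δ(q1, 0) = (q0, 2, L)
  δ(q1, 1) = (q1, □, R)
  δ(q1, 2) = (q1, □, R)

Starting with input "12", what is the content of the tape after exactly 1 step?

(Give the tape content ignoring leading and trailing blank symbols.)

Execution trace:
Initial: [q0]12
Step 1: δ(q0, 1) = (qA, 0, R) → 0[qA]2

The machine reaches the accept state qA and halts.

After 1 step, the tape (ignoring leading/trailing blanks) is: 02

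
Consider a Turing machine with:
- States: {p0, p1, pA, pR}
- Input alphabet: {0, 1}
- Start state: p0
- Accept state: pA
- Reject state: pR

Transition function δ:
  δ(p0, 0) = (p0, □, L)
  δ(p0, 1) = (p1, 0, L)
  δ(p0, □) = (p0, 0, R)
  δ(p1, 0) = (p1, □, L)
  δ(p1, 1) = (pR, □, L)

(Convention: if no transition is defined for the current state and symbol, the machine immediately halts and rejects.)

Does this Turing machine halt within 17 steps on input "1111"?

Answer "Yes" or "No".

Execution trace:
Initial: [p0]1111
Step 1: δ(p0, 1) = (p1, 0, L) → [p1]□0111

No transition is defined for δ(p1, □). By convention the machine halts and rejects.
The machine halted after 1 step (within the 17-step bound).

Answer: Yes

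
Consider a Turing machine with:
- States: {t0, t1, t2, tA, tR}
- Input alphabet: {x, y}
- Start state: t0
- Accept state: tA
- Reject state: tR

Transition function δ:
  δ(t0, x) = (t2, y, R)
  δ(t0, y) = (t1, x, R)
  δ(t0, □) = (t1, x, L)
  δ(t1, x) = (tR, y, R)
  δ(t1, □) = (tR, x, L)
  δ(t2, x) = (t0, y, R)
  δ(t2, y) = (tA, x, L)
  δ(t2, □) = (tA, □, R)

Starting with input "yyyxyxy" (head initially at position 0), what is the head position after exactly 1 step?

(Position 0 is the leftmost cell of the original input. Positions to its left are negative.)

Execution trace (head position shown):
Step 0: [t0]yyyxyxy  (head at position 0)
Step 1: move right → x[t1]yyxyxy  (head at position 1)

After 1 step, the head is at position 1.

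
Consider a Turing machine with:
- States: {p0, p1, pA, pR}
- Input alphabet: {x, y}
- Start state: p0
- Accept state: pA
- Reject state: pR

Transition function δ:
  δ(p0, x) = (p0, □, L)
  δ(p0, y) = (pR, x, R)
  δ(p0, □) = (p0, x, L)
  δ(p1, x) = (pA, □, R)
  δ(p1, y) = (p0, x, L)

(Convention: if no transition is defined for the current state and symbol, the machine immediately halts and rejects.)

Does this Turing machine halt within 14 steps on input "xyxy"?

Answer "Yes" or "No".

Execution trace:
Initial: [p0]xyxy
Step 1: δ(p0, x) = (p0, □, L) → [p0]□□yxy
Step 2: δ(p0, □) = (p0, x, L) → [p0]□x□yxy
Step 3: δ(p0, □) = (p0, x, L) → [p0]□xx□yxy
Step 4: δ(p0, □) = (p0, x, L) → [p0]□xxx□yxy
Step 5: δ(p0, □) = (p0, x, L) → [p0]□xxxx□yxy
Step 6: δ(p0, □) = (p0, x, L) → [p0]□xxxxx□yxy
Step 7: δ(p0, □) = (p0, x, L) → [p0]□xxxxxx□yxy
Step 8: δ(p0, □) = (p0, x, L) → [p0]□xxxxxxx□yxy
Step 9: δ(p0, □) = (p0, x, L) → [p0]□xxxxxxxx□yxy
Step 10: δ(p0, □) = (p0, x, L) → [p0]□xxxxxxxxx□yxy
Step 11: δ(p0, □) = (p0, x, L) → [p0]□xxxxxxxxxx□yxy
Step 12: δ(p0, □) = (p0, x, L) → [p0]□xxxxxxxxxxx□yxy
Step 13: δ(p0, □) = (p0, x, L) → [p0]□xxxxxxxxxxxx□yxy
Step 14: δ(p0, □) = (p0, x, L) → [p0]□xxxxxxxxxxxxx□yxy

The machine has not reached a halting state after 14 steps.
The machine did not halt within the 14-step bound.

Answer: No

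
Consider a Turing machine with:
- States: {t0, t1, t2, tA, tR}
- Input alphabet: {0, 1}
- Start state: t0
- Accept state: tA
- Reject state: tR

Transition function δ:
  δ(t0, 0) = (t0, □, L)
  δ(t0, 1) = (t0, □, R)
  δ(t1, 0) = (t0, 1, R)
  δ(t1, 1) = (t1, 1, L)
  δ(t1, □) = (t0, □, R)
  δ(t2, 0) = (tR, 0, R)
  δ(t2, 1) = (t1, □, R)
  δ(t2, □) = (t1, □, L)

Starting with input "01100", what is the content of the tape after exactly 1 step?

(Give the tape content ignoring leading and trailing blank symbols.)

Execution trace:
Initial: [t0]01100
Step 1: δ(t0, 0) = (t0, □, L) → [t0]□□1100

No transition is defined for δ(t0, □). By convention the machine halts and rejects.

After 1 step, the tape (ignoring leading/trailing blanks) is: 1100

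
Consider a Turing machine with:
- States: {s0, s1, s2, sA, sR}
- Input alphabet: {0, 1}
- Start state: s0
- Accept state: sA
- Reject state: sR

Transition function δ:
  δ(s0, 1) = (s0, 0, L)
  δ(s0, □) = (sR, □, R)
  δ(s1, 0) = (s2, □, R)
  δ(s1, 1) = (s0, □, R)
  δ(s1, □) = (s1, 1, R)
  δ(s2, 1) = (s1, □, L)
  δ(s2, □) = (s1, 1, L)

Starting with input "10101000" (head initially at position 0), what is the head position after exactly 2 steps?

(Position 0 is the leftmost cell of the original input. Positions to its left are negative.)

Execution trace (head position shown):
Step 0: [s0]10101000  (head at position 0)
Step 1: move left → [s0]□00101000  (head at position -1)
Step 2: move right → □[sR]00101000  (head at position 0)

After 2 steps, the head is at position 0.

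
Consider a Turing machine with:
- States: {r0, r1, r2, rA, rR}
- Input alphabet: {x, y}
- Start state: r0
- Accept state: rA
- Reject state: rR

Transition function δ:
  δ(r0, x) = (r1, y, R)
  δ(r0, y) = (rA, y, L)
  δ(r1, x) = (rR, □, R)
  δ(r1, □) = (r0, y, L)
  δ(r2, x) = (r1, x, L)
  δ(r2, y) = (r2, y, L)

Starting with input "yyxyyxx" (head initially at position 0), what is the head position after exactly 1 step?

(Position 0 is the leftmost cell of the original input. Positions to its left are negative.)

Execution trace (head position shown):
Step 0: [r0]yyxyyxx  (head at position 0)
Step 1: move left → [rA]□yyxyyxx  (head at position -1)

After 1 step, the head is at position -1.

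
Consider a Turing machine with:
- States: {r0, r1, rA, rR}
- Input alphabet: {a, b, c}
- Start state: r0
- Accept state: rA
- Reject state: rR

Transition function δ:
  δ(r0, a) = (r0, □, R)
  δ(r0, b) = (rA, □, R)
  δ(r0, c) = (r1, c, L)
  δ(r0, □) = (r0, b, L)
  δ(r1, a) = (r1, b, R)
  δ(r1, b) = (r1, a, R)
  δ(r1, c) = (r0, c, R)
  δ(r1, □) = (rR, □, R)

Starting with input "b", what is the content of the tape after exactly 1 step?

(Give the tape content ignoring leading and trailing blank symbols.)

Execution trace:
Initial: [r0]b
Step 1: δ(r0, b) = (rA, □, R) → □[rA]□

The machine reaches the accept state rA and halts.

After 1 step, the tape (ignoring leading/trailing blanks) is: □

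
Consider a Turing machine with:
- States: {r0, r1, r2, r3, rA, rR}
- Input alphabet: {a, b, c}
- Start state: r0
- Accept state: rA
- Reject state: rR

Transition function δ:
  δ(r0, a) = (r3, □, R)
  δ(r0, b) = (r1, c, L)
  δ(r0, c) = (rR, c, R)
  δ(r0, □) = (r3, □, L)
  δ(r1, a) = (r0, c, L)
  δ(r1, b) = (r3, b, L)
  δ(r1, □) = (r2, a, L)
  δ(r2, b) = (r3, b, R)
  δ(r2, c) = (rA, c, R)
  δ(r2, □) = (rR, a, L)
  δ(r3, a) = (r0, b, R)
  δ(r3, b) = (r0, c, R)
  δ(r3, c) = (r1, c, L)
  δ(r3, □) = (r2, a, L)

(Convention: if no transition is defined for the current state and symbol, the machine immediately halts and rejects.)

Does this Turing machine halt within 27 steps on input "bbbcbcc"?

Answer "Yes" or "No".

Execution trace:
Initial: [r0]bbbcbcc
Step 1: δ(r0, b) = (r1, c, L) → [r1]□cbbcbcc
Step 2: δ(r1, □) = (r2, a, L) → [r2]□acbbcbcc
Step 3: δ(r2, □) = (rR, a, L) → [rR]□aacbbcbcc

The machine reaches the reject state rR and halts.
The machine halted after 3 steps (within the 27-step bound).

Answer: Yes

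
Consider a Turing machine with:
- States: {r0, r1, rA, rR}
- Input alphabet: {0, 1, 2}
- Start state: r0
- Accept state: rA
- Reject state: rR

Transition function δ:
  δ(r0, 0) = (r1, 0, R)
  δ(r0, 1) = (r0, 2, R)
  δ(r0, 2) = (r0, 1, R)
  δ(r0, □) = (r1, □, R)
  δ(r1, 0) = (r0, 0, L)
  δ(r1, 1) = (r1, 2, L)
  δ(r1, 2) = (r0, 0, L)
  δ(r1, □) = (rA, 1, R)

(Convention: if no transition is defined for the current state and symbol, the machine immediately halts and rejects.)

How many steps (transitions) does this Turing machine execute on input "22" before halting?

Execution trace:
Initial: [r0]22
Step 1: δ(r0, 2) = (r0, 1, R) → 1[r0]2
Step 2: δ(r0, 2) = (r0, 1, R) → 11[r0]□
Step 3: δ(r0, □) = (r1, □, R) → 11□[r1]□
Step 4: δ(r1, □) = (rA, 1, R) → 11□1[rA]□

The machine reaches the accept state rA and halts.

The machine executed 4 steps before halting.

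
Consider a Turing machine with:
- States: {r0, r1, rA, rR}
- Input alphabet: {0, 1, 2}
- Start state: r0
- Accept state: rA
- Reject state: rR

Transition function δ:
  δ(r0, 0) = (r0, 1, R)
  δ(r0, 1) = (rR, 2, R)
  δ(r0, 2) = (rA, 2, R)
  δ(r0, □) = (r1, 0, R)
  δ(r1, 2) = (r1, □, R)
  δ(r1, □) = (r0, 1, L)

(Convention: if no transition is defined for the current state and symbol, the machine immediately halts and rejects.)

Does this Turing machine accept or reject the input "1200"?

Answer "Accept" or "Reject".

Execution trace:
Initial: [r0]1200
Step 1: δ(r0, 1) = (rR, 2, R) → 2[rR]200

The machine reaches the reject state rR and halts.

Answer: Reject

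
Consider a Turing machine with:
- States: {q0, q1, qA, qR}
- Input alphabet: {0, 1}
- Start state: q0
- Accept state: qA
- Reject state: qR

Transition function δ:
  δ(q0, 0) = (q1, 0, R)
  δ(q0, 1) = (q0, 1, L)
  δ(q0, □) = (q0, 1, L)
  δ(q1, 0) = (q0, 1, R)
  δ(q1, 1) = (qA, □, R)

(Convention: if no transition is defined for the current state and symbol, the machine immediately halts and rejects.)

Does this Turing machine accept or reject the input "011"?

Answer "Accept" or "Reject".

Execution trace:
Initial: [q0]011
Step 1: δ(q0, 0) = (q1, 0, R) → 0[q1]11
Step 2: δ(q1, 1) = (qA, □, R) → 0□[qA]1

The machine reaches the accept state qA and halts.

Answer: Accept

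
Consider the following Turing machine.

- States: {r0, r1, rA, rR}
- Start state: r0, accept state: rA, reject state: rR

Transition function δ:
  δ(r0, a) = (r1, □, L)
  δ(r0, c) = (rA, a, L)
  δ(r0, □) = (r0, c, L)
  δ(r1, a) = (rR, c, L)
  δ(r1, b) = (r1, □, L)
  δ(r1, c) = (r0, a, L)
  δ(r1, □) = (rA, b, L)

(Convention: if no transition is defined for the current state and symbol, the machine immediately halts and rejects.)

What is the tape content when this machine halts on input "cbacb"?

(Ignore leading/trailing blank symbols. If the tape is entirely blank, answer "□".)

Execution trace:
Initial: [r0]cbacb
Step 1: δ(r0, c) = (rA, a, L) → [rA]□abacb

The machine reaches the accept state rA and halts.

Final tape (ignoring leading/trailing blanks): abacb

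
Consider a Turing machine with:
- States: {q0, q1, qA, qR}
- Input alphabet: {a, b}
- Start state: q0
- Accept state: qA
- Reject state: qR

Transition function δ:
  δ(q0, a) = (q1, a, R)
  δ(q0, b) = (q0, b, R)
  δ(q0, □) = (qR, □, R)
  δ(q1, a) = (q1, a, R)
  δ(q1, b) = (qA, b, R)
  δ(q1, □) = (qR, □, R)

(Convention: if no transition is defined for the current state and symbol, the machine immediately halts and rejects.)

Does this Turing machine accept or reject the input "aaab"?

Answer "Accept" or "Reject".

Execution trace:
Initial: [q0]aaab
Step 1: δ(q0, a) = (q1, a, R) → a[q1]aab
Step 2: δ(q1, a) = (q1, a, R) → aa[q1]ab
Step 3: δ(q1, a) = (q1, a, R) → aaa[q1]b
Step 4: δ(q1, b) = (qA, b, R) → aaab[qA]□

The machine reaches the accept state qA and halts.

Answer: Accept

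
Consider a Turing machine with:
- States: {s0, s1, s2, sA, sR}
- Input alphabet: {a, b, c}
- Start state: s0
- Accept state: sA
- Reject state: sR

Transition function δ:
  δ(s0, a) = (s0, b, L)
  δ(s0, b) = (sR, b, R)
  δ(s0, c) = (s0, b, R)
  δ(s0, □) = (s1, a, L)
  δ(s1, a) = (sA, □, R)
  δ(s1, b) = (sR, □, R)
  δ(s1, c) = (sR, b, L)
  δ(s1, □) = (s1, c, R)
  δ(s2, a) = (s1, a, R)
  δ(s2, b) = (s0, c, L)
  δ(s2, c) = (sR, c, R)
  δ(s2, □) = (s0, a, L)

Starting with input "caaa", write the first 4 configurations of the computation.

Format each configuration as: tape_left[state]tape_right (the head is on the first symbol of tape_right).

Transitions applied:
Step 1: δ(s0, c) = (s0, b, R)
Step 2: δ(s0, a) = (s0, b, L)
Step 3: δ(s0, b) = (sR, b, R)

The first 4 configurations are:
[s0]caaa ⊢ b[s0]aaa ⊢ [s0]bbaa ⊢ b[sR]baa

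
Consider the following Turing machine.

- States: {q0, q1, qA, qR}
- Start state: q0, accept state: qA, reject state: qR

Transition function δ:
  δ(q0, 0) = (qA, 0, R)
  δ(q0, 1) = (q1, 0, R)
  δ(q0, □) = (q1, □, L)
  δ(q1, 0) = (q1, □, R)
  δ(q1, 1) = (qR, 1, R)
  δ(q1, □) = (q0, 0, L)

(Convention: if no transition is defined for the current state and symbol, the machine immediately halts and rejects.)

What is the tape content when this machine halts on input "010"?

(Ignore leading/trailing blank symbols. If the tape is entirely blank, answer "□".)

Execution trace:
Initial: [q0]010
Step 1: δ(q0, 0) = (qA, 0, R) → 0[qA]10

The machine reaches the accept state qA and halts.

Final tape (ignoring leading/trailing blanks): 010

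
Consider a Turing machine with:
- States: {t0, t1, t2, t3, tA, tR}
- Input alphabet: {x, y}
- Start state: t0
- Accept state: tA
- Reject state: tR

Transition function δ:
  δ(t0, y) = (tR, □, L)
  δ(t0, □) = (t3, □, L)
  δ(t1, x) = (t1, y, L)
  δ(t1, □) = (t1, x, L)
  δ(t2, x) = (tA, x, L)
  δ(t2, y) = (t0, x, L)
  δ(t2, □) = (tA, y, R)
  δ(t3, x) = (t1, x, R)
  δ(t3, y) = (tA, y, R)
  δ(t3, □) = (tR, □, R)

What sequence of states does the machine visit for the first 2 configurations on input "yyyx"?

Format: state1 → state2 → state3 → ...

Execution trace:
Initial: [t0]yyyx
Step 1: δ(t0, y) = (tR, □, L) → [tR]□□yyx

The machine reaches the reject state tR and halts.

State sequence: t0 → tR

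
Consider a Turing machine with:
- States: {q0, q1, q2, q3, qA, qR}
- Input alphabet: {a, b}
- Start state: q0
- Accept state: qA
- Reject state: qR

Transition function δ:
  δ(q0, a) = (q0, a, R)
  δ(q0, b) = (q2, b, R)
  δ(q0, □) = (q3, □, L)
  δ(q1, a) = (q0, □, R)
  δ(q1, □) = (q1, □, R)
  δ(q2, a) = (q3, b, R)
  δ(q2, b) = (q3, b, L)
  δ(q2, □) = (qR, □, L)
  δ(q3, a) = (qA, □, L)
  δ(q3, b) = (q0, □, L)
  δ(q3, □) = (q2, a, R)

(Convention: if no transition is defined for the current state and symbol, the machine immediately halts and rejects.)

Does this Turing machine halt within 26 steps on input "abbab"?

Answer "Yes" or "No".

Execution trace:
Initial: [q0]abbab
Step 1: δ(q0, a) = (q0, a, R) → a[q0]bbab
Step 2: δ(q0, b) = (q2, b, R) → ab[q2]bab
Step 3: δ(q2, b) = (q3, b, L) → a[q3]bbab
Step 4: δ(q3, b) = (q0, □, L) → [q0]a□bab
Step 5: δ(q0, a) = (q0, a, R) → a[q0]□bab
Step 6: δ(q0, □) = (q3, □, L) → [q3]a□bab
Step 7: δ(q3, a) = (qA, □, L) → [qA]□□□bab

The machine reaches the accept state qA and halts.
The machine halted after 7 steps (within the 26-step bound).

Answer: Yes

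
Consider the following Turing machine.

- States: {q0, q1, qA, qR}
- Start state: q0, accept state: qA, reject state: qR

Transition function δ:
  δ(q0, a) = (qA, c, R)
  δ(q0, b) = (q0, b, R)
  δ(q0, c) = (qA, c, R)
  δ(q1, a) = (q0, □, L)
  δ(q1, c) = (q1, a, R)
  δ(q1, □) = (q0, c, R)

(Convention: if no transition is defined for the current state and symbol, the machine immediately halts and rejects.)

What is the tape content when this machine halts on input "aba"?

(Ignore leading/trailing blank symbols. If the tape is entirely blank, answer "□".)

Execution trace:
Initial: [q0]aba
Step 1: δ(q0, a) = (qA, c, R) → c[qA]ba

The machine reaches the accept state qA and halts.

Final tape (ignoring leading/trailing blanks): cba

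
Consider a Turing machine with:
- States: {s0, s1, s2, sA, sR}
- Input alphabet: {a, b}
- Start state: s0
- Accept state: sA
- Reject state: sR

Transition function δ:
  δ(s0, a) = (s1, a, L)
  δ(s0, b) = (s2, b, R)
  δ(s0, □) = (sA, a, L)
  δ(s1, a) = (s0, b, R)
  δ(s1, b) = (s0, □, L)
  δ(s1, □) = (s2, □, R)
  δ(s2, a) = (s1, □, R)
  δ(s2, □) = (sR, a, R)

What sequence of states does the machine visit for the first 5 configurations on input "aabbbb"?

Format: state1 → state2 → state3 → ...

Execution trace:
Initial: [s0]aabbbb
Step 1: δ(s0, a) = (s1, a, L) → [s1]□aabbbb
Step 2: δ(s1, □) = (s2, □, R) → □[s2]aabbbb
Step 3: δ(s2, a) = (s1, □, R) → □□[s1]abbbb
Step 4: δ(s1, a) = (s0, b, R) → □□b[s0]bbbb

State sequence: s0 → s1 → s2 → s1 → s0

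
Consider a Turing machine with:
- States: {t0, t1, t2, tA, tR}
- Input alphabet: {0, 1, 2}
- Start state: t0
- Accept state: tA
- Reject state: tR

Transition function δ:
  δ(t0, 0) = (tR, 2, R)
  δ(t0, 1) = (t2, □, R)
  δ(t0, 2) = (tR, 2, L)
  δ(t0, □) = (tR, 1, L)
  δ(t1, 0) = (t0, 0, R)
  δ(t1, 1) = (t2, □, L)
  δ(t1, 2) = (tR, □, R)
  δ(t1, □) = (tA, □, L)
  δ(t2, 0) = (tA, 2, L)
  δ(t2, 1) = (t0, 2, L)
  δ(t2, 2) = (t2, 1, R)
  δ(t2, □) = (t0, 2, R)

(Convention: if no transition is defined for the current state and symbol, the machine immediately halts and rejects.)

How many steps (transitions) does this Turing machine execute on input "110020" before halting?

Execution trace:
Initial: [t0]110020
Step 1: δ(t0, 1) = (t2, □, R) → □[t2]10020
Step 2: δ(t2, 1) = (t0, 2, L) → [t0]□20020
Step 3: δ(t0, □) = (tR, 1, L) → [tR]□120020

The machine reaches the reject state tR and halts.

The machine executed 3 steps before halting.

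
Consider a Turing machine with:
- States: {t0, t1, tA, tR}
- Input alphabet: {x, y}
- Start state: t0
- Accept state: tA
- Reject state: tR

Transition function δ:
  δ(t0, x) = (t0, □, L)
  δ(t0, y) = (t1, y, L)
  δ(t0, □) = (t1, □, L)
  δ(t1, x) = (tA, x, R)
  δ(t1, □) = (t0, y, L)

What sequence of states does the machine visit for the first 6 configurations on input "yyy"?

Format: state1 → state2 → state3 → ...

Execution trace:
Initial: [t0]yyy
Step 1: δ(t0, y) = (t1, y, L) → [t1]□yyy
Step 2: δ(t1, □) = (t0, y, L) → [t0]□yyyy
Step 3: δ(t0, □) = (t1, □, L) → [t1]□□yyyy
Step 4: δ(t1, □) = (t0, y, L) → [t0]□y□yyyy
Step 5: δ(t0, □) = (t1, □, L) → [t1]□□y□yyyy

State sequence: t0 → t1 → t0 → t1 → t0 → t1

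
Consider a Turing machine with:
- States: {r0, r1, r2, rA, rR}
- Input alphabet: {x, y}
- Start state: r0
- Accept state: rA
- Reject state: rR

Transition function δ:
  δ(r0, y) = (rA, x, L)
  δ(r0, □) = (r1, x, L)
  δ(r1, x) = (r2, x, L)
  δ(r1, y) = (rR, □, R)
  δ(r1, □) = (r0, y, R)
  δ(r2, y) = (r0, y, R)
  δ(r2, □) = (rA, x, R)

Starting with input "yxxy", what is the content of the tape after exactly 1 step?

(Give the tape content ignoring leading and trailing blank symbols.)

Execution trace:
Initial: [r0]yxxy
Step 1: δ(r0, y) = (rA, x, L) → [rA]□xxxy

The machine reaches the accept state rA and halts.

After 1 step, the tape (ignoring leading/trailing blanks) is: xxxy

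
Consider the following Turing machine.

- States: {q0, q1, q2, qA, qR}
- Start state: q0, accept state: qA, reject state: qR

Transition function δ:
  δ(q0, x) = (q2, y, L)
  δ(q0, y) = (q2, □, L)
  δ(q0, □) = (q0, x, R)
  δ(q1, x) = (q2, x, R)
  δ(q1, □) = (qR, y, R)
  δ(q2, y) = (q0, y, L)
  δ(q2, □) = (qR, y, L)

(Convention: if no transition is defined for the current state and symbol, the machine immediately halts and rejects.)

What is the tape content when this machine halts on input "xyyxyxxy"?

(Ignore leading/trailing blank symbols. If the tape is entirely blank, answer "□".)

Execution trace:
Initial: [q0]xyyxyxxy
Step 1: δ(q0, x) = (q2, y, L) → [q2]□yyyxyxxy
Step 2: δ(q2, □) = (qR, y, L) → [qR]□yyyyxyxxy

The machine reaches the reject state qR and halts.

Final tape (ignoring leading/trailing blanks): yyyyxyxxy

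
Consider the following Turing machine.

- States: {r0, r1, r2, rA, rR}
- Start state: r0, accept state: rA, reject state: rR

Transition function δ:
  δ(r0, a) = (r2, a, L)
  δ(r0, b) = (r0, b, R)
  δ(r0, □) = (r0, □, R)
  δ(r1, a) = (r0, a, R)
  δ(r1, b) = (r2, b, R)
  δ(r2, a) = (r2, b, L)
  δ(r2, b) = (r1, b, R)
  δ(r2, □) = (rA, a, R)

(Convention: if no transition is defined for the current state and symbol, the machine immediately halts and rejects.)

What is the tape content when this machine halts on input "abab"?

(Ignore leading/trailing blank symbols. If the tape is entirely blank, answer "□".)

Execution trace:
Initial: [r0]abab
Step 1: δ(r0, a) = (r2, a, L) → [r2]□abab
Step 2: δ(r2, □) = (rA, a, R) → a[rA]abab

The machine reaches the accept state rA and halts.

Final tape (ignoring leading/trailing blanks): aabab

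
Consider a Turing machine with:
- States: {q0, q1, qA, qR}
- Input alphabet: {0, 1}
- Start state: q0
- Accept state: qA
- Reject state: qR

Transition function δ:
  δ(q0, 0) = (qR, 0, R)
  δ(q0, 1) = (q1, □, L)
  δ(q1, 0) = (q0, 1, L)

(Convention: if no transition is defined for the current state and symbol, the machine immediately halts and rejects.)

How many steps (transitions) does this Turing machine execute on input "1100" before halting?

Execution trace:
Initial: [q0]1100
Step 1: δ(q0, 1) = (q1, □, L) → [q1]□□100

No transition is defined for δ(q1, □). By convention the machine halts and rejects.

The machine executed 1 step before halting.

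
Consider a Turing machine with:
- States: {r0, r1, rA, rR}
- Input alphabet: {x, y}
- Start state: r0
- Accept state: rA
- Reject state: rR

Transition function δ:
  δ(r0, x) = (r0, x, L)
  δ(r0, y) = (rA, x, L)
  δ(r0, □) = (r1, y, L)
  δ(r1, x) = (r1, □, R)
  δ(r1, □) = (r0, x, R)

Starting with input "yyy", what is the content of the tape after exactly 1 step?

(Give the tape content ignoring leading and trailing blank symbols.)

Execution trace:
Initial: [r0]yyy
Step 1: δ(r0, y) = (rA, x, L) → [rA]□xyy

The machine reaches the accept state rA and halts.

After 1 step, the tape (ignoring leading/trailing blanks) is: xyy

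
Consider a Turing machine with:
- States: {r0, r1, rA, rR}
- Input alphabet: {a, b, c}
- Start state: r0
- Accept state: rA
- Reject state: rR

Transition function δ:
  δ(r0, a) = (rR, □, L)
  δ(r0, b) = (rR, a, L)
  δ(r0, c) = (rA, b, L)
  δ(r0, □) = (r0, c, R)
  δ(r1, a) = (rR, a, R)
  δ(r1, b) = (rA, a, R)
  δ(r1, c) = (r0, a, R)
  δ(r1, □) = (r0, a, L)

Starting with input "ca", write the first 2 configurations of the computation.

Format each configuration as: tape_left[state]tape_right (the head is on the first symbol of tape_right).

Transitions applied:
Step 1: δ(r0, c) = (rA, b, L)

The first 2 configurations are:
[r0]ca ⊢ [rA]□ba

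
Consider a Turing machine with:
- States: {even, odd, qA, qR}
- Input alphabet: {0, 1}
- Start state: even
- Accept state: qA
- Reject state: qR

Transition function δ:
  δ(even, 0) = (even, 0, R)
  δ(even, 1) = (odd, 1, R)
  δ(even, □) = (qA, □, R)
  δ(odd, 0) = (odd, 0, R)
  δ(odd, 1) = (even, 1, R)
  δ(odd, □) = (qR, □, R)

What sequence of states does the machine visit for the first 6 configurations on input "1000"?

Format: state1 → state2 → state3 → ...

Execution trace:
Initial: [even]1000
Step 1: δ(even, 1) = (odd, 1, R) → 1[odd]000
Step 2: δ(odd, 0) = (odd, 0, R) → 10[odd]00
Step 3: δ(odd, 0) = (odd, 0, R) → 100[odd]0
Step 4: δ(odd, 0) = (odd, 0, R) → 1000[odd]□
Step 5: δ(odd, □) = (qR, □, R) → 1000□[qR]□

The machine reaches the reject state qR and halts.

State sequence: even → odd → odd → odd → odd → qR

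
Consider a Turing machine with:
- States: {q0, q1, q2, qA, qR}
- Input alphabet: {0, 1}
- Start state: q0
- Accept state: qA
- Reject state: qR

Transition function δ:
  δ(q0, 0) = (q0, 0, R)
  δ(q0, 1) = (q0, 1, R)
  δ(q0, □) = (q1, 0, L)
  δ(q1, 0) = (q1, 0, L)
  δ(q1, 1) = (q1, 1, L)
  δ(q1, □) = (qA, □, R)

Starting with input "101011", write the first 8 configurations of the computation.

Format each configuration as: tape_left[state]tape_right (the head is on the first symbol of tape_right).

Transitions applied:
Step 1: δ(q0, 1) = (q0, 1, R)
Step 2: δ(q0, 0) = (q0, 0, R)
Step 3: δ(q0, 1) = (q0, 1, R)
Step 4: δ(q0, 0) = (q0, 0, R)
Step 5: δ(q0, 1) = (q0, 1, R)
Step 6: δ(q0, 1) = (q0, 1, R)
Step 7: δ(q0, □) = (q1, 0, L)

The first 8 configurations are:
[q0]101011 ⊢ 1[q0]01011 ⊢ 10[q0]1011 ⊢ 101[q0]011 ⊢ 1010[q0]11 ⊢ 10101[q0]1 ⊢ 101011[q0]□ ⊢ 10101[q1]10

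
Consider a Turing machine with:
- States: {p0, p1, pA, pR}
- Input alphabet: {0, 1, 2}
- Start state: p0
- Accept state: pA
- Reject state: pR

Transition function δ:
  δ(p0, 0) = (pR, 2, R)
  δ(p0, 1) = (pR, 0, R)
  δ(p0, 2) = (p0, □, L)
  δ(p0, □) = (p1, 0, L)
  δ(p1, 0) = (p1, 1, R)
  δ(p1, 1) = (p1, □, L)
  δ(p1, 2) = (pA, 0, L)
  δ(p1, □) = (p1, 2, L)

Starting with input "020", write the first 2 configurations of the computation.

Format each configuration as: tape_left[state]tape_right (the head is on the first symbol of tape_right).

Transitions applied:
Step 1: δ(p0, 0) = (pR, 2, R)

The first 2 configurations are:
[p0]020 ⊢ 2[pR]20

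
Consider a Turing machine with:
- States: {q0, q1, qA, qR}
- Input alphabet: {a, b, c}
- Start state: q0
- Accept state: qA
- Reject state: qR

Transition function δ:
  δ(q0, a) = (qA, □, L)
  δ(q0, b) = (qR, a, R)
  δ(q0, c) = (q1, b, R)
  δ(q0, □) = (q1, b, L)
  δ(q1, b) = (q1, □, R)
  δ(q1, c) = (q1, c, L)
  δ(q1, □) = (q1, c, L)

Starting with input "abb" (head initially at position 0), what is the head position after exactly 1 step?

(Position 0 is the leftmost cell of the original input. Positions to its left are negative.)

Execution trace (head position shown):
Step 0: [q0]abb  (head at position 0)
Step 1: move left → [qA]□□bb  (head at position -1)

After 1 step, the head is at position -1.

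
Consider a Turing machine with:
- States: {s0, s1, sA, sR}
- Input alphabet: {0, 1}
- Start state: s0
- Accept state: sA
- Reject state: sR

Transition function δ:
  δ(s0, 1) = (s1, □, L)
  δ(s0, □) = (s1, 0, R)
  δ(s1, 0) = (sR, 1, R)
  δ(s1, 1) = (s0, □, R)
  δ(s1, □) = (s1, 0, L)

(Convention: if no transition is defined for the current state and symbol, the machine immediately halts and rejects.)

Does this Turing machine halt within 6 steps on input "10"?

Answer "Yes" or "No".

Execution trace:
Initial: [s0]10
Step 1: δ(s0, 1) = (s1, □, L) → [s1]□□0
Step 2: δ(s1, □) = (s1, 0, L) → [s1]□0□0
Step 3: δ(s1, □) = (s1, 0, L) → [s1]□00□0
Step 4: δ(s1, □) = (s1, 0, L) → [s1]□000□0
Step 5: δ(s1, □) = (s1, 0, L) → [s1]□0000□0
Step 6: δ(s1, □) = (s1, 0, L) → [s1]□00000□0

The machine has not reached a halting state after 6 steps.
The machine did not halt within the 6-step bound.

Answer: No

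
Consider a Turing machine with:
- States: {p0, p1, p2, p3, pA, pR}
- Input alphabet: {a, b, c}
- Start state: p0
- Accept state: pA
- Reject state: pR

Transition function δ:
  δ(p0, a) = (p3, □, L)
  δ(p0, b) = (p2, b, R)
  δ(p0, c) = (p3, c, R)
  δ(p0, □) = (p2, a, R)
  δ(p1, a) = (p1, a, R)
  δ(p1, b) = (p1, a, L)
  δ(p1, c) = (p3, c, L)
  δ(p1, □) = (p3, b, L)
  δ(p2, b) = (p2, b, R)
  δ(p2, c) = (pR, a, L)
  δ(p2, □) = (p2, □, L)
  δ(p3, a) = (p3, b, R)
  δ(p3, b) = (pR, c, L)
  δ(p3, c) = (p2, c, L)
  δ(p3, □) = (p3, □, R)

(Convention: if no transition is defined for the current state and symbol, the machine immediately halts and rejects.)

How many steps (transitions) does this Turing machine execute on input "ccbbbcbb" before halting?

Execution trace:
Initial: [p0]ccbbbcbb
Step 1: δ(p0, c) = (p3, c, R) → c[p3]cbbbcbb
Step 2: δ(p3, c) = (p2, c, L) → [p2]ccbbbcbb
Step 3: δ(p2, c) = (pR, a, L) → [pR]□acbbbcbb

The machine reaches the reject state pR and halts.

The machine executed 3 steps before halting.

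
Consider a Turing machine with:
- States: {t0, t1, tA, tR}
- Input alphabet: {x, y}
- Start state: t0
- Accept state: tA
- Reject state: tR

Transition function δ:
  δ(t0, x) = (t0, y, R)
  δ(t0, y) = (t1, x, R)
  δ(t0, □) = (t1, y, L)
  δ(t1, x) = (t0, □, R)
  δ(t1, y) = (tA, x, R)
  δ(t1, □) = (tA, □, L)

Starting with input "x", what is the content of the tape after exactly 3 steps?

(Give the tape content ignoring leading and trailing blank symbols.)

Execution trace:
Initial: [t0]x
Step 1: δ(t0, x) = (t0, y, R) → y[t0]□
Step 2: δ(t0, □) = (t1, y, L) → [t1]yy
Step 3: δ(t1, y) = (tA, x, R) → x[tA]y

The machine reaches the accept state tA and halts.

After 3 steps, the tape (ignoring leading/trailing blanks) is: xy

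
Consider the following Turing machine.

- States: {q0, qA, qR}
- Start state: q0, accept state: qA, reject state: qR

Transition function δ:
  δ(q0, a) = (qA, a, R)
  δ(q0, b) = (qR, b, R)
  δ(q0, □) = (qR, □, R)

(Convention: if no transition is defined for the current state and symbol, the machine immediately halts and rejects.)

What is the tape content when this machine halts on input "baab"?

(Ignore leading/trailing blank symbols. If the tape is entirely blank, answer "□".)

Execution trace:
Initial: [q0]baab
Step 1: δ(q0, b) = (qR, b, R) → b[qR]aab

The machine reaches the reject state qR and halts.

Final tape (ignoring leading/trailing blanks): baab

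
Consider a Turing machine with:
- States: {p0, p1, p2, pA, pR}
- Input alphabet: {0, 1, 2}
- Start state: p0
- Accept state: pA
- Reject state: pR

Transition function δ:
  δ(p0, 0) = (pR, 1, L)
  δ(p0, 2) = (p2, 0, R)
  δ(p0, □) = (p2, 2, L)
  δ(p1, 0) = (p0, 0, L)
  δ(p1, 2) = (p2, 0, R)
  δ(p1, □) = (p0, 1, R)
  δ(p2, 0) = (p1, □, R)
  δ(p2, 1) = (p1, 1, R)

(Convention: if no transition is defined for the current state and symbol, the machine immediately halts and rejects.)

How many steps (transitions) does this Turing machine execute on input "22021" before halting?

Execution trace:
Initial: [p0]22021
Step 1: δ(p0, 2) = (p2, 0, R) → 0[p2]2021

No transition is defined for δ(p2, 2). By convention the machine halts and rejects.

The machine executed 1 step before halting.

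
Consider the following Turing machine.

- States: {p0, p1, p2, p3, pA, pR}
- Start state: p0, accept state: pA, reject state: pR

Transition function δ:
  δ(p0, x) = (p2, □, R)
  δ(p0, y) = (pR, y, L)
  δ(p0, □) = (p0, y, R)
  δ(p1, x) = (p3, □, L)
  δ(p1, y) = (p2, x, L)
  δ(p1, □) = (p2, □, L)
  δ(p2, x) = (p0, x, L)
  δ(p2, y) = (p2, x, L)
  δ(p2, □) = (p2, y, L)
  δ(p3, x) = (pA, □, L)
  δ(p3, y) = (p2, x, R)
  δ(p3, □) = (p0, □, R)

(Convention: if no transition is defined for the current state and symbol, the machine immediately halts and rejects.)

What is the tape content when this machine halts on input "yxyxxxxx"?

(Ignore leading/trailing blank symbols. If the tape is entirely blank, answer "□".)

Execution trace:
Initial: [p0]yxyxxxxx
Step 1: δ(p0, y) = (pR, y, L) → [pR]□yxyxxxxx

The machine reaches the reject state pR and halts.

Final tape (ignoring leading/trailing blanks): yxyxxxxx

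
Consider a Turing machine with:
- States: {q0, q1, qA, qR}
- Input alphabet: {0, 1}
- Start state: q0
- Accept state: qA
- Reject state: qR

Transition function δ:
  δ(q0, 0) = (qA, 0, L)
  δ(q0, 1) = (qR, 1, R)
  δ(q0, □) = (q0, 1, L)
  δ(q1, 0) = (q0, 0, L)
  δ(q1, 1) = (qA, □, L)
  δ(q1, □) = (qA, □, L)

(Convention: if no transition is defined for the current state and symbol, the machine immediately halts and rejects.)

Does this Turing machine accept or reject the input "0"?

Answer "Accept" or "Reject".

Execution trace:
Initial: [q0]0
Step 1: δ(q0, 0) = (qA, 0, L) → [qA]□0

The machine reaches the accept state qA and halts.

Answer: Accept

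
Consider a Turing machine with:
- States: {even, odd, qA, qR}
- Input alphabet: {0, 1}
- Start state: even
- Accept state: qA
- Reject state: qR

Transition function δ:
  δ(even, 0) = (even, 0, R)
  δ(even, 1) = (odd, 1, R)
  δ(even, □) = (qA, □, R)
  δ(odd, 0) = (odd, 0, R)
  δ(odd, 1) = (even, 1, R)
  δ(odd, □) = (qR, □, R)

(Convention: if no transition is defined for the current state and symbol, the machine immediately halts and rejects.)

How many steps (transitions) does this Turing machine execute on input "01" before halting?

Execution trace:
Initial: [even]01
Step 1: δ(even, 0) = (even, 0, R) → 0[even]1
Step 2: δ(even, 1) = (odd, 1, R) → 01[odd]□
Step 3: δ(odd, □) = (qR, □, R) → 01□[qR]□

The machine reaches the reject state qR and halts.

The machine executed 3 steps before halting.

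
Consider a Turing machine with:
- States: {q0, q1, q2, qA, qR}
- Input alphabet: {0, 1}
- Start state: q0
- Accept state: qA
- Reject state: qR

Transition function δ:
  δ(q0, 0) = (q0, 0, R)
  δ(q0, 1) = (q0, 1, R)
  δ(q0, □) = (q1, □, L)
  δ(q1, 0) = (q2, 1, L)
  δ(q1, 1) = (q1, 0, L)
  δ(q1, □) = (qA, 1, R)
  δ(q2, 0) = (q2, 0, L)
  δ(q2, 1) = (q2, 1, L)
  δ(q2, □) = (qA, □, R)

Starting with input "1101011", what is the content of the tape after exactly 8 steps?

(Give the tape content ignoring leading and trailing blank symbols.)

Execution trace:
Initial: [q0]1101011
Step 1: δ(q0, 1) = (q0, 1, R) → 1[q0]101011
Step 2: δ(q0, 1) = (q0, 1, R) → 11[q0]01011
Step 3: δ(q0, 0) = (q0, 0, R) → 110[q0]1011
Step 4: δ(q0, 1) = (q0, 1, R) → 1101[q0]011
Step 5: δ(q0, 0) = (q0, 0, R) → 11010[q0]11
Step 6: δ(q0, 1) = (q0, 1, R) → 110101[q0]1
Step 7: δ(q0, 1) = (q0, 1, R) → 1101011[q0]□
Step 8: δ(q0, □) = (q1, □, L) → 110101[q1]1□

After 8 steps, the tape (ignoring leading/trailing blanks) is: 1101011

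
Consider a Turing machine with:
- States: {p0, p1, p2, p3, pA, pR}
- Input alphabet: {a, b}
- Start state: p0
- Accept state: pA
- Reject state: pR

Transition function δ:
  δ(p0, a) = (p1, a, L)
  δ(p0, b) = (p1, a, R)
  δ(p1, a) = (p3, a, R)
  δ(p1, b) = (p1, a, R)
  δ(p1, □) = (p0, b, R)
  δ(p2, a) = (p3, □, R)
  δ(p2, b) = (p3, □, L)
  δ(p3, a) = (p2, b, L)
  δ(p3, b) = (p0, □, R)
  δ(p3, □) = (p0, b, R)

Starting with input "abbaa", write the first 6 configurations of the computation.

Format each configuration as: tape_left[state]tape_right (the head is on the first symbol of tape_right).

Transitions applied:
Step 1: δ(p0, a) = (p1, a, L)
Step 2: δ(p1, □) = (p0, b, R)
Step 3: δ(p0, a) = (p1, a, L)
Step 4: δ(p1, b) = (p1, a, R)
Step 5: δ(p1, a) = (p3, a, R)

The first 6 configurations are:
[p0]abbaa ⊢ [p1]□abbaa ⊢ b[p0]abbaa ⊢ [p1]babbaa ⊢ a[p1]abbaa ⊢ aa[p3]bbaa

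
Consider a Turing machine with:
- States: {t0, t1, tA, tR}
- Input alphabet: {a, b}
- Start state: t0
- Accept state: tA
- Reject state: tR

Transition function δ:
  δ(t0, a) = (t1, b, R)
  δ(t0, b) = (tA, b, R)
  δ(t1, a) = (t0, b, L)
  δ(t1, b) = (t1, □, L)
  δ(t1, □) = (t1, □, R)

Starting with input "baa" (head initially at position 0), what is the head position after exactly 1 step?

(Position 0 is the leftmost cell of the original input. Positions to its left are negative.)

Execution trace (head position shown):
Step 0: [t0]baa  (head at position 0)
Step 1: move right → b[tA]aa  (head at position 1)

After 1 step, the head is at position 1.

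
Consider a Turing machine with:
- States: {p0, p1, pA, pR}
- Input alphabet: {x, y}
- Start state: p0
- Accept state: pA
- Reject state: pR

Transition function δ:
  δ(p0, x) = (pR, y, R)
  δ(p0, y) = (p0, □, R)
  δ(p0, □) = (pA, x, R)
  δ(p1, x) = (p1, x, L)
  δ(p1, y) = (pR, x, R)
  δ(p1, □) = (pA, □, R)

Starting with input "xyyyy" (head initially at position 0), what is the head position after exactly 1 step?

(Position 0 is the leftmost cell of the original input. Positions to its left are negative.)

Execution trace (head position shown):
Step 0: [p0]xyyyy  (head at position 0)
Step 1: move right → y[pR]yyyy  (head at position 1)

After 1 step, the head is at position 1.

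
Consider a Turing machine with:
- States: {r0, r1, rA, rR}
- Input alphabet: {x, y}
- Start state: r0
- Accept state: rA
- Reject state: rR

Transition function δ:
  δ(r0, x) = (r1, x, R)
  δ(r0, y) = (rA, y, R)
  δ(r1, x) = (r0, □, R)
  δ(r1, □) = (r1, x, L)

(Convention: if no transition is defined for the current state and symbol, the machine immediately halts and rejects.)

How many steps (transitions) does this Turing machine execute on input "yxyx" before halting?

Execution trace:
Initial: [r0]yxyx
Step 1: δ(r0, y) = (rA, y, R) → y[rA]xyx

The machine reaches the accept state rA and halts.

The machine executed 1 step before halting.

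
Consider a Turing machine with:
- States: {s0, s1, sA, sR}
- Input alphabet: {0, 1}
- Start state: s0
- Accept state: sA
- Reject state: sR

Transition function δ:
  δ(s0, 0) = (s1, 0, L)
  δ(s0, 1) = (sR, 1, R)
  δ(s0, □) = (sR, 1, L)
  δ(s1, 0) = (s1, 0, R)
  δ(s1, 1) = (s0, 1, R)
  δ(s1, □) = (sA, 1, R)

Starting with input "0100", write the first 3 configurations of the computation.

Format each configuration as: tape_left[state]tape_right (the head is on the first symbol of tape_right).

Transitions applied:
Step 1: δ(s0, 0) = (s1, 0, L)
Step 2: δ(s1, □) = (sA, 1, R)

The first 3 configurations are:
[s0]0100 ⊢ [s1]□0100 ⊢ 1[sA]0100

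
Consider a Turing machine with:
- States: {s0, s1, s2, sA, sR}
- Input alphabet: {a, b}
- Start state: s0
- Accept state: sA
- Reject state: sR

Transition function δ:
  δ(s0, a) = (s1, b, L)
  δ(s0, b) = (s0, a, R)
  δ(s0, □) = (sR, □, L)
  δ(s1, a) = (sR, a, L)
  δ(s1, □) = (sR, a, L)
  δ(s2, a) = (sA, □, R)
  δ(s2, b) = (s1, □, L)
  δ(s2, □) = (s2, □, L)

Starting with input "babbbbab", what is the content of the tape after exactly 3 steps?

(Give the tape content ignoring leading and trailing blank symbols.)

Execution trace:
Initial: [s0]babbbbab
Step 1: δ(s0, b) = (s0, a, R) → a[s0]abbbbab
Step 2: δ(s0, a) = (s1, b, L) → [s1]abbbbbab
Step 3: δ(s1, a) = (sR, a, L) → [sR]□abbbbbab

The machine reaches the reject state sR and halts.

After 3 steps, the tape (ignoring leading/trailing blanks) is: abbbbbab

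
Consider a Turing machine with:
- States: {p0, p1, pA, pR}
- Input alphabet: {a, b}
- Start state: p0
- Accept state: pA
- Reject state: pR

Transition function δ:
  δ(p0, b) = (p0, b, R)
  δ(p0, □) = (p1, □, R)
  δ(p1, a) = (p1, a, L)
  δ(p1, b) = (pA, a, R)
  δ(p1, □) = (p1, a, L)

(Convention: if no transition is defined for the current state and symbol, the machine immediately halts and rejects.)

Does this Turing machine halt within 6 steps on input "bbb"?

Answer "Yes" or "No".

Execution trace:
Initial: [p0]bbb
Step 1: δ(p0, b) = (p0, b, R) → b[p0]bb
Step 2: δ(p0, b) = (p0, b, R) → bb[p0]b
Step 3: δ(p0, b) = (p0, b, R) → bbb[p0]□
Step 4: δ(p0, □) = (p1, □, R) → bbb□[p1]□
Step 5: δ(p1, □) = (p1, a, L) → bbb[p1]□a
Step 6: δ(p1, □) = (p1, a, L) → bb[p1]baa

The machine has not reached a halting state after 6 steps.
The machine did not halt within the 6-step bound.

Answer: No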